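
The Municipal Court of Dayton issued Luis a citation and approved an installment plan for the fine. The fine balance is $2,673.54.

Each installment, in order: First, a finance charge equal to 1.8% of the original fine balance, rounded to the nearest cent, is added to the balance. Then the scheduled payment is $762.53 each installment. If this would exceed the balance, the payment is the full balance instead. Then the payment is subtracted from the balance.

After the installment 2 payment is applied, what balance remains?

$1,244.72

Installment 1: opening $2,673.54; interest $48.12 → $2,721.66; payment $762.53; balance $1,959.13
Installment 2: opening $1,959.13; interest $48.12 → $2,007.25; payment $762.53; balance $1,244.72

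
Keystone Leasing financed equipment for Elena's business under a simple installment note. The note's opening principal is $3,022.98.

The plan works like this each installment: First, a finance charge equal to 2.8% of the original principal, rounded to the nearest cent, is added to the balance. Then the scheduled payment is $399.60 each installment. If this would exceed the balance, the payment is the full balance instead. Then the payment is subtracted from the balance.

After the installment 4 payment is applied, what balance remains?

$1,763.14

Installment 1: opening $3,022.98; interest $84.64 → $3,107.62; payment $399.60; balance $2,708.02
Installment 2: opening $2,708.02; interest $84.64 → $2,792.66; payment $399.60; balance $2,393.06
Installment 3: opening $2,393.06; interest $84.64 → $2,477.70; payment $399.60; balance $2,078.10
Installment 4: opening $2,078.10; interest $84.64 → $2,162.74; payment $399.60; balance $1,763.14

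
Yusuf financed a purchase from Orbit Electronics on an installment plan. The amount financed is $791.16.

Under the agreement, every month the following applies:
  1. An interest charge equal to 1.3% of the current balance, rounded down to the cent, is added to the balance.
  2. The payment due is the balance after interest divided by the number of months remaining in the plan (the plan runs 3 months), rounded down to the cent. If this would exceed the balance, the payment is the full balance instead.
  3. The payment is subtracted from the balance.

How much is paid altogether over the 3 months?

Month 1: opening $791.16; interest $10.28 → $801.44; payment $267.14; balance $534.30
Month 2: opening $534.30; interest $6.94 → $541.24; payment $270.62; balance $270.62
Month 3: opening $270.62; interest $3.51 → $274.13; payment $274.13; balance $0.00
Total paid: $811.89

$811.89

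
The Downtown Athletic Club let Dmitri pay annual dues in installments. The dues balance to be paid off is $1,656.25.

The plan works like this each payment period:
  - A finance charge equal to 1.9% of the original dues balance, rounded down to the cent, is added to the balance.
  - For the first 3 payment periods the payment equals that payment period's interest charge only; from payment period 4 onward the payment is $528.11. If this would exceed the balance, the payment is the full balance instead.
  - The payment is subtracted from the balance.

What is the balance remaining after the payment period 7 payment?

$0.00

Payment period 1: opening $1,656.25; interest $31.46 → $1,687.71; payment $31.46; balance $1,656.25
Payment period 2: opening $1,656.25; interest $31.46 → $1,687.71; payment $31.46; balance $1,656.25
Payment period 3: opening $1,656.25; interest $31.46 → $1,687.71; payment $31.46; balance $1,656.25
Payment period 4: opening $1,656.25; interest $31.46 → $1,687.71; payment $528.11; balance $1,159.60
Payment period 5: opening $1,159.60; interest $31.46 → $1,191.06; payment $528.11; balance $662.95
Payment period 6: opening $662.95; interest $31.46 → $694.41; payment $528.11; balance $166.30
Payment period 7: opening $166.30; interest $31.46 → $197.76; payment $197.76; balance $0.00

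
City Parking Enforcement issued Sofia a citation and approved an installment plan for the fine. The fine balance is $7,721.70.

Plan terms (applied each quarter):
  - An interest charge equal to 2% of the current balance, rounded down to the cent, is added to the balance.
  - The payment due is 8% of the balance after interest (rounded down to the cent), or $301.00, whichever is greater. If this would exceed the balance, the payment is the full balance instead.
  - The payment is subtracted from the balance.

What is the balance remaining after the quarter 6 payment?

Quarter 1: $7,721.70 +$154.43 interest = $7,876.13; pay $630.09 → $7,246.04
Quarter 2: $7,246.04 +$144.92 interest = $7,390.96; pay $591.27 → $6,799.69
Quarter 3: $6,799.69 +$135.99 interest = $6,935.68; pay $554.85 → $6,380.83
Quarter 4: $6,380.83 +$127.61 interest = $6,508.44; pay $520.67 → $5,987.77
Quarter 5: $5,987.77 +$119.75 interest = $6,107.52; pay $488.60 → $5,618.92
Quarter 6: $5,618.92 +$112.37 interest = $5,731.29; pay $458.50 → $5,272.79

$5,272.79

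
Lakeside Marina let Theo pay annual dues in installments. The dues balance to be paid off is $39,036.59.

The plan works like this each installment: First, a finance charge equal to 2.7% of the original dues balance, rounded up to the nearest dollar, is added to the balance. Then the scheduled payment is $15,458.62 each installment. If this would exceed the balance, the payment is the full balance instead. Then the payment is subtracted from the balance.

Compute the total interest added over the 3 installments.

Installment 1: $39,036.59 +$1,054.00 interest = $40,090.59; pay $15,458.62 → $24,631.97
Installment 2: $24,631.97 +$1,054.00 interest = $25,685.97; pay $15,458.62 → $10,227.35
Installment 3: $10,227.35 +$1,054.00 interest = $11,281.35; pay $11,281.35 → $0.00
Total interest: $1,054.00 + $1,054.00 + $1,054.00 = $3,162.00

$3,162.00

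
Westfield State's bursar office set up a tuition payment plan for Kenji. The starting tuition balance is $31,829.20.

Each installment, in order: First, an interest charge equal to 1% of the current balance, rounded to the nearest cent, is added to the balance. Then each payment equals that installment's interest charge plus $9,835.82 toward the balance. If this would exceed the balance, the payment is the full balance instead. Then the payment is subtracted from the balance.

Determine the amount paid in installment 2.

# | Opening | Interest | Payment | End bal
1 | $31,829.20 | $318.29 | $10,154.11 | $21,993.38
2 | $21,993.38 | $219.93 | $10,055.75 | $12,157.56

$10,055.75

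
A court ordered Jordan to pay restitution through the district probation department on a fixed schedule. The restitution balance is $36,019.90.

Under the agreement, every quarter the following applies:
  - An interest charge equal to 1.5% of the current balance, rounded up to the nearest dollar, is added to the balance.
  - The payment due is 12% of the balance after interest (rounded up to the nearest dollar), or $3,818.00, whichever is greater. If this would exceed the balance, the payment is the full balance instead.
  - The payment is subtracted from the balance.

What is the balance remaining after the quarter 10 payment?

$180.90

Quarter 1: $36,019.90 +$541.00 interest = $36,560.90; pay $4,388.00 → $32,172.90
Quarter 2: $32,172.90 +$483.00 interest = $32,655.90; pay $3,919.00 → $28,736.90
Quarter 3: $28,736.90 +$432.00 interest = $29,168.90; pay $3,818.00 → $25,350.90
Quarter 4: $25,350.90 +$381.00 interest = $25,731.90; pay $3,818.00 → $21,913.90
Quarter 5: $21,913.90 +$329.00 interest = $22,242.90; pay $3,818.00 → $18,424.90
Quarter 6: $18,424.90 +$277.00 interest = $18,701.90; pay $3,818.00 → $14,883.90
Quarter 7: $14,883.90 +$224.00 interest = $15,107.90; pay $3,818.00 → $11,289.90
Quarter 8: $11,289.90 +$170.00 interest = $11,459.90; pay $3,818.00 → $7,641.90
Quarter 9: $7,641.90 +$115.00 interest = $7,756.90; pay $3,818.00 → $3,938.90
Quarter 10: $3,938.90 +$60.00 interest = $3,998.90; pay $3,818.00 → $180.90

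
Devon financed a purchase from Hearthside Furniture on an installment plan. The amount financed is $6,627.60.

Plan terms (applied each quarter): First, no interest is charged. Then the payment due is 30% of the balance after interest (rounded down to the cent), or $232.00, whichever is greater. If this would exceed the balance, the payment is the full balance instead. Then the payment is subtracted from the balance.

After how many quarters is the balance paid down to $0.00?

10

# | Opening | Payment | End bal
1 | $6,627.60 | $1,988.28 | $4,639.32
2 | $4,639.32 | $1,391.79 | $3,247.53
3 | $3,247.53 | $974.25 | $2,273.28
4 | $2,273.28 | $681.98 | $1,591.30
5 | $1,591.30 | $477.39 | $1,113.91
6 | $1,113.91 | $334.17 | $779.74
7 | $779.74 | $233.92 | $545.82
8 | $545.82 | $232.00 | $313.82
9 | $313.82 | $232.00 | $81.82
10 | $81.82 | $81.82 | $0.00
Balance reaches $0.00 in quarter 10.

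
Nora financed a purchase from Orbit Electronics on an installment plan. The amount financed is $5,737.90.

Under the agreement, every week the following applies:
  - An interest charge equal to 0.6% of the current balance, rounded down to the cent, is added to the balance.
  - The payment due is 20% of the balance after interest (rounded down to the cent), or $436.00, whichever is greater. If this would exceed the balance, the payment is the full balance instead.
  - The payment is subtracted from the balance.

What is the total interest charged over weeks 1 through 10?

$149.26

Week 1: opening $5,737.90; interest $34.42 → $5,772.32; payment $1,154.46; balance $4,617.86
Week 2: opening $4,617.86; interest $27.70 → $4,645.56; payment $929.11; balance $3,716.45
Week 3: opening $3,716.45; interest $22.29 → $3,738.74; payment $747.74; balance $2,991.00
Week 4: opening $2,991.00; interest $17.94 → $3,008.94; payment $601.78; balance $2,407.16
Week 5: opening $2,407.16; interest $14.44 → $2,421.60; payment $484.32; balance $1,937.28
Week 6: opening $1,937.28; interest $11.62 → $1,948.90; payment $436.00; balance $1,512.90
Week 7: opening $1,512.90; interest $9.07 → $1,521.97; payment $436.00; balance $1,085.97
Week 8: opening $1,085.97; interest $6.51 → $1,092.48; payment $436.00; balance $656.48
Week 9: opening $656.48; interest $3.93 → $660.41; payment $436.00; balance $224.41
Week 10: opening $224.41; interest $1.34 → $225.75; payment $225.75; balance $0.00
Total interest: $34.42 + $27.70 + $22.29 + $17.94 + $14.44 + $11.62 + $9.07 + $6.51 + $3.93 + $1.34 = $149.26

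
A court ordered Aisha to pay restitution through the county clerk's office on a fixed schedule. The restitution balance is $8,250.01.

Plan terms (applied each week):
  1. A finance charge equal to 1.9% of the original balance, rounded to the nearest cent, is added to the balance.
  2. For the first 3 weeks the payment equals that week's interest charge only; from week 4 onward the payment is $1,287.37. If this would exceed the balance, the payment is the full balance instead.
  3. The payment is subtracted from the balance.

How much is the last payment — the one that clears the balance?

$492.42

Week 1: $8,250.01 +$156.75 interest = $8,406.76; pay $156.75 → $8,250.01
Week 2: $8,250.01 +$156.75 interest = $8,406.76; pay $156.75 → $8,250.01
Week 3: $8,250.01 +$156.75 interest = $8,406.76; pay $156.75 → $8,250.01
Week 4: $8,250.01 +$156.75 interest = $8,406.76; pay $1,287.37 → $7,119.39
Week 5: $7,119.39 +$156.75 interest = $7,276.14; pay $1,287.37 → $5,988.77
Week 6: $5,988.77 +$156.75 interest = $6,145.52; pay $1,287.37 → $4,858.15
Week 7: $4,858.15 +$156.75 interest = $5,014.90; pay $1,287.37 → $3,727.53
Week 8: $3,727.53 +$156.75 interest = $3,884.28; pay $1,287.37 → $2,596.91
Week 9: $2,596.91 +$156.75 interest = $2,753.66; pay $1,287.37 → $1,466.29
Week 10: $1,466.29 +$156.75 interest = $1,623.04; pay $1,287.37 → $335.67
Week 11: $335.67 +$156.75 interest = $492.42; pay $492.42 → $0.00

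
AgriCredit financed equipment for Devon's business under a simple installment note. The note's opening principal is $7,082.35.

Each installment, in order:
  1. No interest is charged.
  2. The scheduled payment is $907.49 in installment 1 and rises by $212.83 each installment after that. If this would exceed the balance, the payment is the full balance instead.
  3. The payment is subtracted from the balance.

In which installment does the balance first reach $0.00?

# | Opening | Payment | End bal
1 | $7,082.35 | $907.49 | $6,174.86
2 | $6,174.86 | $1,120.32 | $5,054.54
3 | $5,054.54 | $1,333.15 | $3,721.39
4 | $3,721.39 | $1,545.98 | $2,175.41
5 | $2,175.41 | $1,758.81 | $416.60
6 | $416.60 | $416.60 | $0.00
Balance reaches $0.00 in installment 6.

6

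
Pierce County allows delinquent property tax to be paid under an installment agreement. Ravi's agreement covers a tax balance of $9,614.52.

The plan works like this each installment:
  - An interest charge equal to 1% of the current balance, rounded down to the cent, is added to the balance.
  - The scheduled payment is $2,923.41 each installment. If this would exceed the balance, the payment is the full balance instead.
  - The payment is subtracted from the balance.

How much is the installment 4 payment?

Installment 1: opening $9,614.52; interest $96.14 → $9,710.66; payment $2,923.41; balance $6,787.25
Installment 2: opening $6,787.25; interest $67.87 → $6,855.12; payment $2,923.41; balance $3,931.71
Installment 3: opening $3,931.71; interest $39.31 → $3,971.02; payment $2,923.41; balance $1,047.61
Installment 4: opening $1,047.61; interest $10.47 → $1,058.08; payment $1,058.08; balance $0.00

$1,058.08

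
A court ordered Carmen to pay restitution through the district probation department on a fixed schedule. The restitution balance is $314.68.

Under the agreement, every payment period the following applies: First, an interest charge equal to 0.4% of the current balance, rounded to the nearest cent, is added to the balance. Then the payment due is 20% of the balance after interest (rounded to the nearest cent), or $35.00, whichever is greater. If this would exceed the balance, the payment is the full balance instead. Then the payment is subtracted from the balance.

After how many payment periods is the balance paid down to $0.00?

Payment period 1: opening $314.68; interest $1.26 → $315.94; payment $63.19; balance $252.75
Payment period 2: opening $252.75; interest $1.01 → $253.76; payment $50.75; balance $203.01
Payment period 3: opening $203.01; interest $0.81 → $203.82; payment $40.76; balance $163.06
Payment period 4: opening $163.06; interest $0.65 → $163.71; payment $35.00; balance $128.71
Payment period 5: opening $128.71; interest $0.51 → $129.22; payment $35.00; balance $94.22
Payment period 6: opening $94.22; interest $0.38 → $94.60; payment $35.00; balance $59.60
Payment period 7: opening $59.60; interest $0.24 → $59.84; payment $35.00; balance $24.84
Payment period 8: opening $24.84; interest $0.10 → $24.94; payment $24.94; balance $0.00
Balance reaches $0.00 in payment period 8.

8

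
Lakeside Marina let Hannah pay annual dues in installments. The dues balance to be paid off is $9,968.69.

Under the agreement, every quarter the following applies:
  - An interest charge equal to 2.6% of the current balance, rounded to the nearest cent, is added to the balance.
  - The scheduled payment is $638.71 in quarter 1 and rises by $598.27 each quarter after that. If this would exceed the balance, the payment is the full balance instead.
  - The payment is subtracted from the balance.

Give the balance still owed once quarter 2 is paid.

# | Opening | Interest | Payment | End bal
1 | $9,968.69 | $259.19 | $638.71 | $9,589.17
2 | $9,589.17 | $249.32 | $1,236.98 | $8,601.51

$8,601.51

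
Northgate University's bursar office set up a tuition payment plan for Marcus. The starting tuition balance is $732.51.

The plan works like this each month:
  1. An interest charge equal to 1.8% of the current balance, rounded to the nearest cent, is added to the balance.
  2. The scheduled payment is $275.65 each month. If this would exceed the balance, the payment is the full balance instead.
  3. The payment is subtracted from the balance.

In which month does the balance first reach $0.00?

3

Month 1: $732.51 +$13.19 interest = $745.70; pay $275.65 → $470.05
Month 2: $470.05 +$8.46 interest = $478.51; pay $275.65 → $202.86
Month 3: $202.86 +$3.65 interest = $206.51; pay $206.51 → $0.00
Balance reaches $0.00 in month 3.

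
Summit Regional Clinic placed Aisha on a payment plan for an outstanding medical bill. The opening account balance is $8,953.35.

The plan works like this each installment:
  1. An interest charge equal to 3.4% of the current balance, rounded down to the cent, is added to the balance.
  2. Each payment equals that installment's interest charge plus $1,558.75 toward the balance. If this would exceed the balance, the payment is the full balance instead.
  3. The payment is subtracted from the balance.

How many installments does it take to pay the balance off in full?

6

Installment 1: $8,953.35 +$304.41 interest = $9,257.76; pay $1,863.16 → $7,394.60
Installment 2: $7,394.60 +$251.41 interest = $7,646.01; pay $1,810.16 → $5,835.85
Installment 3: $5,835.85 +$198.41 interest = $6,034.26; pay $1,757.16 → $4,277.10
Installment 4: $4,277.10 +$145.42 interest = $4,422.52; pay $1,704.17 → $2,718.35
Installment 5: $2,718.35 +$92.42 interest = $2,810.77; pay $1,651.17 → $1,159.60
Installment 6: $1,159.60 +$39.42 interest = $1,199.02; pay $1,199.02 → $0.00
Balance reaches $0.00 in installment 6.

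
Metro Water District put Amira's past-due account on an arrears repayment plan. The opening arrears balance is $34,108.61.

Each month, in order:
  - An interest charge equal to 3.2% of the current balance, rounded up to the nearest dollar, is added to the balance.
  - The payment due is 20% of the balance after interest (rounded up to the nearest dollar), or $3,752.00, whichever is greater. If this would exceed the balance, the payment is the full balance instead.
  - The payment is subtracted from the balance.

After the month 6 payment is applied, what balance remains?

$9,254.61

# | Opening | Interest | Payment | End bal
1 | $34,108.61 | $1,092.00 | $7,041.00 | $28,159.61
2 | $28,159.61 | $902.00 | $5,813.00 | $23,248.61
3 | $23,248.61 | $744.00 | $4,799.00 | $19,193.61
4 | $19,193.61 | $615.00 | $3,962.00 | $15,846.61
5 | $15,846.61 | $508.00 | $3,752.00 | $12,602.61
6 | $12,602.61 | $404.00 | $3,752.00 | $9,254.61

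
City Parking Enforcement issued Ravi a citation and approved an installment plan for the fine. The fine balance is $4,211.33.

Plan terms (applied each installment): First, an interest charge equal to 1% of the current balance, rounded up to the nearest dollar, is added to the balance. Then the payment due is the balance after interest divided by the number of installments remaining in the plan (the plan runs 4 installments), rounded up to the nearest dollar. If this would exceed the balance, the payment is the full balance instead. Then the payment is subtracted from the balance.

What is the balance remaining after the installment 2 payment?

Installment 1: opening $4,211.33; interest $43.00 → $4,254.33; payment $1,064.00; balance $3,190.33
Installment 2: opening $3,190.33; interest $32.00 → $3,222.33; payment $1,075.00; balance $2,147.33

$2,147.33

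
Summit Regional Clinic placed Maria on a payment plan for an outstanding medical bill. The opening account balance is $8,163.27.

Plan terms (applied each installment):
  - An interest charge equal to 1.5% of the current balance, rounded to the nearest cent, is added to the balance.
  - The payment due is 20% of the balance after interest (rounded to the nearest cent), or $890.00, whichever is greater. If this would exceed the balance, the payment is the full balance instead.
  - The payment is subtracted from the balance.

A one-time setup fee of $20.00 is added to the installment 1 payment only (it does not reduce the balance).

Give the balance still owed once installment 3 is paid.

Installment 1: $8,163.27 +$122.45 interest = $8,285.72; pay $1,657.14 (+ $20.00 fee) → $6,628.58
Installment 2: $6,628.58 +$99.43 interest = $6,728.01; pay $1,345.60 → $5,382.41
Installment 3: $5,382.41 +$80.74 interest = $5,463.15; pay $1,092.63 → $4,370.52

$4,370.52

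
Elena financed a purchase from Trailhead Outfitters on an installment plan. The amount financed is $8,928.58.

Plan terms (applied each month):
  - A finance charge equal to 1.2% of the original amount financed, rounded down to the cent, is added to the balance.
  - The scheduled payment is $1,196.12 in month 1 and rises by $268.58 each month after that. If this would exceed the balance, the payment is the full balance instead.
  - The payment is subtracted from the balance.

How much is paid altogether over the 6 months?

$9,571.42

Month 1: $8,928.58 +$107.14 interest = $9,035.72; pay $1,196.12 → $7,839.60
Month 2: $7,839.60 +$107.14 interest = $7,946.74; pay $1,464.70 → $6,482.04
Month 3: $6,482.04 +$107.14 interest = $6,589.18; pay $1,733.28 → $4,855.90
Month 4: $4,855.90 +$107.14 interest = $4,963.04; pay $2,001.86 → $2,961.18
Month 5: $2,961.18 +$107.14 interest = $3,068.32; pay $2,270.44 → $797.88
Month 6: $797.88 +$107.14 interest = $905.02; pay $905.02 → $0.00
Total paid: $9,571.42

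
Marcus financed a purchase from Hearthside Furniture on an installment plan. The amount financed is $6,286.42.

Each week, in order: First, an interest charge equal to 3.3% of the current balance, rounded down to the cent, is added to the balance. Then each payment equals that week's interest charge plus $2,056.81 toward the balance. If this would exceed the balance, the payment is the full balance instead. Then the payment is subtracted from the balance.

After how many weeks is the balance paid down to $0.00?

4

# | Opening | Interest | Payment | End bal
1 | $6,286.42 | $207.45 | $2,264.26 | $4,229.61
2 | $4,229.61 | $139.57 | $2,196.38 | $2,172.80
3 | $2,172.80 | $71.70 | $2,128.51 | $115.99
4 | $115.99 | $3.82 | $119.81 | $0.00
Balance reaches $0.00 in week 4.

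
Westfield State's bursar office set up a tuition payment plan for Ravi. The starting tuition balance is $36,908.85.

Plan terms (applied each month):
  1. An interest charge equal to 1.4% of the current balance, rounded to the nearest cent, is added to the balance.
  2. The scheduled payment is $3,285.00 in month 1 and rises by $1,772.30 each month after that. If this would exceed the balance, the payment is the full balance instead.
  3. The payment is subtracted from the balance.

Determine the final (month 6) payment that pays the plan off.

$4,767.41

Month 1: $36,908.85 +$516.72 interest = $37,425.57; pay $3,285.00 → $34,140.57
Month 2: $34,140.57 +$477.97 interest = $34,618.54; pay $5,057.30 → $29,561.24
Month 3: $29,561.24 +$413.86 interest = $29,975.10; pay $6,829.60 → $23,145.50
Month 4: $23,145.50 +$324.04 interest = $23,469.54; pay $8,601.90 → $14,867.64
Month 5: $14,867.64 +$208.15 interest = $15,075.79; pay $10,374.20 → $4,701.59
Month 6: $4,701.59 +$65.82 interest = $4,767.41; pay $4,767.41 → $0.00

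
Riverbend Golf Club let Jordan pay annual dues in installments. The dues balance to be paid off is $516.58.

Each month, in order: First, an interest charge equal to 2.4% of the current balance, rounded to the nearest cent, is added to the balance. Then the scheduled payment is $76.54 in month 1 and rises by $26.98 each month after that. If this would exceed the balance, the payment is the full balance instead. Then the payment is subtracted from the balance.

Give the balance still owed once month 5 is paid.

Month 1: $516.58 +$12.40 interest = $528.98; pay $76.54 → $452.44
Month 2: $452.44 +$10.86 interest = $463.30; pay $103.52 → $359.78
Month 3: $359.78 +$8.63 interest = $368.41; pay $130.50 → $237.91
Month 4: $237.91 +$5.71 interest = $243.62; pay $157.48 → $86.14
Month 5: $86.14 +$2.07 interest = $88.21; pay $88.21 → $0.00

$0.00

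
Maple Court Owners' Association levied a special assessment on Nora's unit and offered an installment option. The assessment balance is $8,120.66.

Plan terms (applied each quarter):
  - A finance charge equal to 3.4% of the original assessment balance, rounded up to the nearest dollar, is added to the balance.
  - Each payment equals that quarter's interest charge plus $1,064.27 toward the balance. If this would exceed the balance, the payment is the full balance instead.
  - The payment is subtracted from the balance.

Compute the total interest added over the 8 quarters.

$2,216.00

Quarter 1: $8,120.66 +$277.00 interest = $8,397.66; pay $1,341.27 → $7,056.39
Quarter 2: $7,056.39 +$277.00 interest = $7,333.39; pay $1,341.27 → $5,992.12
Quarter 3: $5,992.12 +$277.00 interest = $6,269.12; pay $1,341.27 → $4,927.85
Quarter 4: $4,927.85 +$277.00 interest = $5,204.85; pay $1,341.27 → $3,863.58
Quarter 5: $3,863.58 +$277.00 interest = $4,140.58; pay $1,341.27 → $2,799.31
Quarter 6: $2,799.31 +$277.00 interest = $3,076.31; pay $1,341.27 → $1,735.04
Quarter 7: $1,735.04 +$277.00 interest = $2,012.04; pay $1,341.27 → $670.77
Quarter 8: $670.77 +$277.00 interest = $947.77; pay $947.77 → $0.00
Total interest: $277.00 + $277.00 + $277.00 + $277.00 + $277.00 + $277.00 + $277.00 + $277.00 = $2,216.00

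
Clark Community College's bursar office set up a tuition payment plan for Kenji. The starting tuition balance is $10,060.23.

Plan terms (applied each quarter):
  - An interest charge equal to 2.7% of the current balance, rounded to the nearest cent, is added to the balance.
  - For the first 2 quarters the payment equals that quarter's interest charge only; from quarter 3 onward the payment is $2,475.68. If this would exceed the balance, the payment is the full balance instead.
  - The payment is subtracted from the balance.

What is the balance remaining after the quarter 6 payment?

# | Opening | Interest | Payment | End bal
1 | $10,060.23 | $271.63 | $271.63 | $10,060.23
2 | $10,060.23 | $271.63 | $271.63 | $10,060.23
3 | $10,060.23 | $271.63 | $2,475.68 | $7,856.18
4 | $7,856.18 | $212.12 | $2,475.68 | $5,592.62
5 | $5,592.62 | $151.00 | $2,475.68 | $3,267.94
6 | $3,267.94 | $88.23 | $2,475.68 | $880.49

$880.49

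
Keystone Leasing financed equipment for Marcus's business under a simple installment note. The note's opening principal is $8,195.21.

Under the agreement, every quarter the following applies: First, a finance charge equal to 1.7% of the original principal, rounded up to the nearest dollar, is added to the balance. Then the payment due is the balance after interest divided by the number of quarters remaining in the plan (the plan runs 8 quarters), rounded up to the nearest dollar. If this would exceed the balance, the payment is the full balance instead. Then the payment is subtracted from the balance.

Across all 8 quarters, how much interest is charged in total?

$1,120.00

# | Opening | Interest | Payment | End bal
1 | $8,195.21 | $140.00 | $1,042.00 | $7,293.21
2 | $7,293.21 | $140.00 | $1,062.00 | $6,371.21
3 | $6,371.21 | $140.00 | $1,086.00 | $5,425.21
4 | $5,425.21 | $140.00 | $1,114.00 | $4,451.21
5 | $4,451.21 | $140.00 | $1,148.00 | $3,443.21
6 | $3,443.21 | $140.00 | $1,195.00 | $2,388.21
7 | $2,388.21 | $140.00 | $1,265.00 | $1,263.21
8 | $1,263.21 | $140.00 | $1,403.21 | $0.00
Total interest: $140.00 + $140.00 + $140.00 + $140.00 + $140.00 + $140.00 + $140.00 + $140.00 = $1,120.00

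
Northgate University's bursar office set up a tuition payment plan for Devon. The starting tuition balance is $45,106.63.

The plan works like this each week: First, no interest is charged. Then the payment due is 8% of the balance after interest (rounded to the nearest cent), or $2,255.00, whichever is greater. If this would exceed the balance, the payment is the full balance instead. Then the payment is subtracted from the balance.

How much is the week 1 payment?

Week 1: opening $45,106.63; payment $3,608.53; balance $41,498.10

$3,608.53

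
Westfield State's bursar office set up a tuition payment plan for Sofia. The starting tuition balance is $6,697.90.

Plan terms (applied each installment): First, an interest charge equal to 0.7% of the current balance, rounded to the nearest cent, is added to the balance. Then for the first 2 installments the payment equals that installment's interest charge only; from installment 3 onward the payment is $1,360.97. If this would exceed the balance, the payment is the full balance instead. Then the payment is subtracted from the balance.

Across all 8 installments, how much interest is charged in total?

Installment 1: $6,697.90 +$46.89 interest = $6,744.79; pay $46.89 → $6,697.90
Installment 2: $6,697.90 +$46.89 interest = $6,744.79; pay $46.89 → $6,697.90
Installment 3: $6,697.90 +$46.89 interest = $6,744.79; pay $1,360.97 → $5,383.82
Installment 4: $5,383.82 +$37.69 interest = $5,421.51; pay $1,360.97 → $4,060.54
Installment 5: $4,060.54 +$28.42 interest = $4,088.96; pay $1,360.97 → $2,727.99
Installment 6: $2,727.99 +$19.10 interest = $2,747.09; pay $1,360.97 → $1,386.12
Installment 7: $1,386.12 +$9.70 interest = $1,395.82; pay $1,360.97 → $34.85
Installment 8: $34.85 +$0.24 interest = $35.09; pay $35.09 → $0.00
Total interest: $46.89 + $46.89 + $46.89 + $37.69 + $28.42 + $19.10 + $9.70 + $0.24 = $235.82

$235.82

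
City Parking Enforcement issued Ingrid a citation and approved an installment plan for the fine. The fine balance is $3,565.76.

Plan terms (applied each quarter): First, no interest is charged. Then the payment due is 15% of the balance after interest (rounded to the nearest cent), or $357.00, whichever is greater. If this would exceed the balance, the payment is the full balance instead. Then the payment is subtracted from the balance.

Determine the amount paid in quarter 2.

Quarter 1: opening $3,565.76; payment $534.86; balance $3,030.90
Quarter 2: opening $3,030.90; payment $454.64; balance $2,576.26

$454.64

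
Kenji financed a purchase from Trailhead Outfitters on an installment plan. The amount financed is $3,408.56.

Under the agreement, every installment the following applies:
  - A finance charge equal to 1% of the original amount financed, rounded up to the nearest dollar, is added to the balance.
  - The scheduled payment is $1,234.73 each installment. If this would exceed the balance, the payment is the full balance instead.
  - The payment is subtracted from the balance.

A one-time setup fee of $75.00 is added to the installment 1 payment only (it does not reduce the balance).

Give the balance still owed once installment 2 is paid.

$1,009.10

# | Opening | Interest | Payment | Fee | End bal
1 | $3,408.56 | $35.00 | $1,234.73 | $75.00 | $2,208.83
2 | $2,208.83 | $35.00 | $1,234.73 | — | $1,009.10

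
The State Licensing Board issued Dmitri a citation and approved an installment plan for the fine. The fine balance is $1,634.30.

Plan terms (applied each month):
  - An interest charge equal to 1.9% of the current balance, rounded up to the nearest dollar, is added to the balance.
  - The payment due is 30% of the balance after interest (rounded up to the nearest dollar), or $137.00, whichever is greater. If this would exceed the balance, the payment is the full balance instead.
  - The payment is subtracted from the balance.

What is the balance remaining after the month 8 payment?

$0.00

Month 1: opening $1,634.30; interest $32.00 → $1,666.30; payment $500.00; balance $1,166.30
Month 2: opening $1,166.30; interest $23.00 → $1,189.30; payment $357.00; balance $832.30
Month 3: opening $832.30; interest $16.00 → $848.30; payment $255.00; balance $593.30
Month 4: opening $593.30; interest $12.00 → $605.30; payment $182.00; balance $423.30
Month 5: opening $423.30; interest $9.00 → $432.30; payment $137.00; balance $295.30
Month 6: opening $295.30; interest $6.00 → $301.30; payment $137.00; balance $164.30
Month 7: opening $164.30; interest $4.00 → $168.30; payment $137.00; balance $31.30
Month 8: opening $31.30; interest $1.00 → $32.30; payment $32.30; balance $0.00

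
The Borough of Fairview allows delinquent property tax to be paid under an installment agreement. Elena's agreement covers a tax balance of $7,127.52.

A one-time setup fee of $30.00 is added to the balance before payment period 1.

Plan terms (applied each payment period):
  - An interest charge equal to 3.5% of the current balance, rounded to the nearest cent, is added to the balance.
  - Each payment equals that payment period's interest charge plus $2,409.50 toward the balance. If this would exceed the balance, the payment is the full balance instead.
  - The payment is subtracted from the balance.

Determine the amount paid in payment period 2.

$2,575.68

Payment period 1: opening $7,157.52; interest $250.51 → $7,408.03; payment $2,660.01; balance $4,748.02
Payment period 2: opening $4,748.02; interest $166.18 → $4,914.20; payment $2,575.68; balance $2,338.52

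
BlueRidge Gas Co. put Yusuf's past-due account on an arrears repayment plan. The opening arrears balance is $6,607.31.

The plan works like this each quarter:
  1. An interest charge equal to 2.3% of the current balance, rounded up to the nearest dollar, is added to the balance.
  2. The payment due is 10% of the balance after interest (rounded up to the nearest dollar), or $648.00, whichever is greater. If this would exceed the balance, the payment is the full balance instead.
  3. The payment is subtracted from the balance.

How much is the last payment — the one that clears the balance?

$459.31

# | Opening | Interest | Payment | End bal
1 | $6,607.31 | $152.00 | $676.00 | $6,083.31
2 | $6,083.31 | $140.00 | $648.00 | $5,575.31
3 | $5,575.31 | $129.00 | $648.00 | $5,056.31
4 | $5,056.31 | $117.00 | $648.00 | $4,525.31
5 | $4,525.31 | $105.00 | $648.00 | $3,982.31
6 | $3,982.31 | $92.00 | $648.00 | $3,426.31
7 | $3,426.31 | $79.00 | $648.00 | $2,857.31
8 | $2,857.31 | $66.00 | $648.00 | $2,275.31
9 | $2,275.31 | $53.00 | $648.00 | $1,680.31
10 | $1,680.31 | $39.00 | $648.00 | $1,071.31
11 | $1,071.31 | $25.00 | $648.00 | $448.31
12 | $448.31 | $11.00 | $459.31 | $0.00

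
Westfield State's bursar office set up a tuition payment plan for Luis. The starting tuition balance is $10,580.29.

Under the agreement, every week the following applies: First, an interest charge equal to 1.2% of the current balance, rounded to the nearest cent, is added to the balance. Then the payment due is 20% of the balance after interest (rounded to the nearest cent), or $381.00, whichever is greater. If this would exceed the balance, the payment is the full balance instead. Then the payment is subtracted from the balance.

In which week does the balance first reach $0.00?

14

Week 1: $10,580.29 +$126.96 interest = $10,707.25; pay $2,141.45 → $8,565.80
Week 2: $8,565.80 +$102.79 interest = $8,668.59; pay $1,733.72 → $6,934.87
Week 3: $6,934.87 +$83.22 interest = $7,018.09; pay $1,403.62 → $5,614.47
Week 4: $5,614.47 +$67.37 interest = $5,681.84; pay $1,136.37 → $4,545.47
Week 5: $4,545.47 +$54.55 interest = $4,600.02; pay $920.00 → $3,680.02
Week 6: $3,680.02 +$44.16 interest = $3,724.18; pay $744.84 → $2,979.34
Week 7: $2,979.34 +$35.75 interest = $3,015.09; pay $603.02 → $2,412.07
Week 8: $2,412.07 +$28.94 interest = $2,441.01; pay $488.20 → $1,952.81
Week 9: $1,952.81 +$23.43 interest = $1,976.24; pay $395.25 → $1,580.99
Week 10: $1,580.99 +$18.97 interest = $1,599.96; pay $381.00 → $1,218.96
Week 11: $1,218.96 +$14.63 interest = $1,233.59; pay $381.00 → $852.59
Week 12: $852.59 +$10.23 interest = $862.82; pay $381.00 → $481.82
Week 13: $481.82 +$5.78 interest = $487.60; pay $381.00 → $106.60
Week 14: $106.60 +$1.28 interest = $107.88; pay $107.88 → $0.00
Balance reaches $0.00 in week 14.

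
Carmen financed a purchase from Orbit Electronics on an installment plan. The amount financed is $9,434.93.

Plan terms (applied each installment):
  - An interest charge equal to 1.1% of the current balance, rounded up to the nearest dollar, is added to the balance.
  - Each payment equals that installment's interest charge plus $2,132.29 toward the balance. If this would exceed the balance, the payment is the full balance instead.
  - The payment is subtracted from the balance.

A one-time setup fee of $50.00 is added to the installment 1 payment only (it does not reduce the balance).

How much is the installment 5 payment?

Installment 1: $9,434.93 +$104.00 interest = $9,538.93; pay $2,236.29 (+ $50.00 fee) → $7,302.64
Installment 2: $7,302.64 +$81.00 interest = $7,383.64; pay $2,213.29 → $5,170.35
Installment 3: $5,170.35 +$57.00 interest = $5,227.35; pay $2,189.29 → $3,038.06
Installment 4: $3,038.06 +$34.00 interest = $3,072.06; pay $2,166.29 → $905.77
Installment 5: $905.77 +$10.00 interest = $915.77; pay $915.77 → $0.00

$915.77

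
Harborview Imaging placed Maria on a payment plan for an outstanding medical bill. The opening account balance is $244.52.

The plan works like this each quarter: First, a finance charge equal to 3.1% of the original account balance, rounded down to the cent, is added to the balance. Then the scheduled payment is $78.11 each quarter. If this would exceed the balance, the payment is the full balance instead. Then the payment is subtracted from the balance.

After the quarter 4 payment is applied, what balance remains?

Quarter 1: $244.52 +$7.58 interest = $252.10; pay $78.11 → $173.99
Quarter 2: $173.99 +$7.58 interest = $181.57; pay $78.11 → $103.46
Quarter 3: $103.46 +$7.58 interest = $111.04; pay $78.11 → $32.93
Quarter 4: $32.93 +$7.58 interest = $40.51; pay $40.51 → $0.00

$0.00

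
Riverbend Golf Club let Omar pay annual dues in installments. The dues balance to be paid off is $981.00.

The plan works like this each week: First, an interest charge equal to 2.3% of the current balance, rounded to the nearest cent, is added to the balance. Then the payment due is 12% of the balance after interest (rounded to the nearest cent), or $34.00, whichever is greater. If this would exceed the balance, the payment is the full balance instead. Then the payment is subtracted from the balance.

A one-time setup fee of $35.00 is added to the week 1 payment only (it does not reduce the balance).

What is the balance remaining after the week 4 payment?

$644.32

# | Opening | Interest | Payment | Fee | End bal
1 | $981.00 | $22.56 | $120.43 | $35.00 | $883.13
2 | $883.13 | $20.31 | $108.41 | — | $795.03
3 | $795.03 | $18.29 | $97.60 | — | $715.72
4 | $715.72 | $16.46 | $87.86 | — | $644.32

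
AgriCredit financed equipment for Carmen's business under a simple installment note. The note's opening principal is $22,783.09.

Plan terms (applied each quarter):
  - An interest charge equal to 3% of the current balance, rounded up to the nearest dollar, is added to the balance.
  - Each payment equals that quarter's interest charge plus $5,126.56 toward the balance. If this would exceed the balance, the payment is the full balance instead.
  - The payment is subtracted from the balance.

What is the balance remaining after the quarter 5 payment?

$0.00

Quarter 1: opening $22,783.09; interest $684.00 → $23,467.09; payment $5,810.56; balance $17,656.53
Quarter 2: opening $17,656.53; interest $530.00 → $18,186.53; payment $5,656.56; balance $12,529.97
Quarter 3: opening $12,529.97; interest $376.00 → $12,905.97; payment $5,502.56; balance $7,403.41
Quarter 4: opening $7,403.41; interest $223.00 → $7,626.41; payment $5,349.56; balance $2,276.85
Quarter 5: opening $2,276.85; interest $69.00 → $2,345.85; payment $2,345.85; balance $0.00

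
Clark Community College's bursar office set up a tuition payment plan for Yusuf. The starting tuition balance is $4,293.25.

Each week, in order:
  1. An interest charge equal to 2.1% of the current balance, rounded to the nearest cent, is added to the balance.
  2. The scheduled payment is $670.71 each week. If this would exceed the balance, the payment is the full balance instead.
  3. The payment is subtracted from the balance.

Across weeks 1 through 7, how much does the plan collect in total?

$4,659.19

Week 1: $4,293.25 +$90.16 interest = $4,383.41; pay $670.71 → $3,712.70
Week 2: $3,712.70 +$77.97 interest = $3,790.67; pay $670.71 → $3,119.96
Week 3: $3,119.96 +$65.52 interest = $3,185.48; pay $670.71 → $2,514.77
Week 4: $2,514.77 +$52.81 interest = $2,567.58; pay $670.71 → $1,896.87
Week 5: $1,896.87 +$39.83 interest = $1,936.70; pay $670.71 → $1,265.99
Week 6: $1,265.99 +$26.59 interest = $1,292.58; pay $670.71 → $621.87
Week 7: $621.87 +$13.06 interest = $634.93; pay $634.93 → $0.00
Total paid: $4,659.19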